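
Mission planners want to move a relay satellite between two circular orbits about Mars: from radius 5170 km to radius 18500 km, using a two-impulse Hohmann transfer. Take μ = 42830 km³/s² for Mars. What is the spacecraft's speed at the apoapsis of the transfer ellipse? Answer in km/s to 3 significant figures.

Semi-major axis of the transfer orbit: a_t = (5170 + 18500)/2 = 11835 km.
The apoapsis of the transfer ellipse is at r = 18500 km.
From the vis-viva equation, v = √[μ(2/r − 1/a_t)] = 1.006 km/s.

v = 1.01 km/s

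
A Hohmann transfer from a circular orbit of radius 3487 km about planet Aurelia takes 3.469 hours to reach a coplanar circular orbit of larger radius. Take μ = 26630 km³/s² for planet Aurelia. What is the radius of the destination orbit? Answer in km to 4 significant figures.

Transfer time t = 3.469 hours = 12488.4 s, and t = π√(a_t³/μ).
So a_t = (μ t²/π²)^(1/3) = (26630 × (12488.4)² / π²)^(1/3) = 7493.7 km.
Since a_t = (r₁ + r₂)/2, r₂ = 2a_t − r₁ = 2×7493.7 − 3487 = 11500.4 km.

r₂ = 11500 km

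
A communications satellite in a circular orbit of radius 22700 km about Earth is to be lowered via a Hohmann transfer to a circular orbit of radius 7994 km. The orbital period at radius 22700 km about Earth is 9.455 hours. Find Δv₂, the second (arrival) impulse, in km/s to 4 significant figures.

From Kepler's third law T² = 4π²r³/μ at r = 22700 km, T = 9.455 hours = 9.455 × 3600 s = 34038 s: μ = 4π²r³/T² = 3.98574×10^5 km³/s².
The Hohmann ellipse has a_t = (r₁ + r₂)/2 = 15347 km.
Circular speed at r = 7994 km: v_c = √(μ/r) = 7.061 km/s.
Vis-viva on the transfer ellipse at r = 7994 km gives v_t = √[μ(2/r − 1/a_t)] = 8.588 km/s.
Δv₂ = |v_t − v_c| = |8.588 − 7.061| = 1.527 km/s.

Δv₂ = 1.527 km/s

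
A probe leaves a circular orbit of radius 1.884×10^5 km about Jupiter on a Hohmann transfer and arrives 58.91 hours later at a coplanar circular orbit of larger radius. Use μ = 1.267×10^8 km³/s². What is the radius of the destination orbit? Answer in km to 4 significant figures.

r₂ = 1.477×10^6 km

Transfer time t = 58.91 hours = 2.12076×10^5 s, and t = π√(a_t³/μ).
So a_t = (μ t²/π²)^(1/3) = (1.267×10^8 × (2.12076×10^5)² / π²)^(1/3) = 8.3270×10^5 km.
Since a_t = (r₁ + r₂)/2, r₂ = 2a_t − r₁ = 2×8.3270×10^5 − 1.884×10^5 = 1.477×10^6 km.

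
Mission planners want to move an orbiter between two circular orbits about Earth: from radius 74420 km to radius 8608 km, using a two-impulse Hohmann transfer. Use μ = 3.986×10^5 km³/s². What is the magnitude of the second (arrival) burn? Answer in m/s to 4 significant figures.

Δv₂ = 2306 m/s

Semi-major axis of the transfer orbit: a_t = (74420 + 8608)/2 = 41514 km.
On the circular orbit at r = 8608 km, v_c = √(μ/r) = 6.805 km/s.
Vis-viva on the transfer ellipse at r = 8608 km gives v_t = √[μ(2/r − 1/a_t)] = 9.111 km/s.
Δv₂ = |v_t − v_c| = |9.111 − 6.805| = 2.306 km/s.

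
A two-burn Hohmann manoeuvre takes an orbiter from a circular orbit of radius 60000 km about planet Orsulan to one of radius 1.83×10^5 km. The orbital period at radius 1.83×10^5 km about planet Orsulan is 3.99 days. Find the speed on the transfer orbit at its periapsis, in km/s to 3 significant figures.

v = 7.15 km/s

From Kepler's third law T² = 4π²r³/μ at r = 1.83×10^5 km, T = 3.99 days = 3.99 × 86400 s = 3.44736×10^5 s: μ = 4π²r³/T² = 2.03582×10^6 km³/s².
Semi-major axis of the transfer orbit: a_t = (60000 + 1.830×10^5)/2 = 1.215×10^5 km.
The periapsis of the transfer ellipse is at r = 60000 km.
From the vis-viva equation, v = √[μ(2/r − 1/a_t)] = 7.149 km/s.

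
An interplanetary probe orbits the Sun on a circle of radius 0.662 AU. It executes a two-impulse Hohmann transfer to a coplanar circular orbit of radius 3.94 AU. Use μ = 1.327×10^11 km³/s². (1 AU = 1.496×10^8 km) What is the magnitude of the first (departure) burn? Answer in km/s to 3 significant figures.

Δv₁ = 11.3 km/s

In km: r₁ = 0.662 × 1.496×10^8 = 9.90352×10^7 km; r₂ = 3.94 × 1.496×10^8 = 5.89424×10^8 km.
Transfer-ellipse semi-major axis a_t = (r₁ + r₂)/2 = (9.90352×10^7 + 5.89424×10^8)/2 = 3.442296×10^8 km.
Circular speed at r = 9.90352×10^7 km: v_c = √(μ/r) = 36.61 km/s.
Vis-viva on the transfer ellipse at r = 9.90352×10^7 km gives v_t = √[μ(2/r − 1/a_t)] = 47.90 km/s.
Δv₁ = |v_t − v_c| = |47.90 − 36.61| = 11.29 km/s.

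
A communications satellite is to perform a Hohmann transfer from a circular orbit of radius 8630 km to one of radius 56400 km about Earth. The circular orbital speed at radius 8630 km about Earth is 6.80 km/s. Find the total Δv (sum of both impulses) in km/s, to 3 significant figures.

Δv = 3.45 km/s

From the circular-orbit relation v² = μ/r at r = 8630 km: μ = v²r = (6.80)² × 8630 = 3.99051×10^5 km³/s².
Transfer-ellipse semi-major axis a_t = (r₁ + r₂)/2 = (8630 + 56400)/2 = 32515 km.
At r₁ the circular-orbit speed is v₁ = √(μ/r₁) = 6.8000 km/s.
On the transfer ellipse at r₁, v² = μ(2/r − 1/a) gives v_p = √[μ(2/r₁ − 1/a_t)] = 8.9558 km/s.
First burn Δv₁ = |v_p − v₁| = 2.1558 km/s.
At r₂, v₂ = √(μ/r₂) = 2.6600 km/s.
Transfer-orbit speed at r₂: v_a = √[μ(2/r₂ − 1/a_t)] = 1.3704 km/s.
Second burn Δv₂ = |v₂ − v_a| = 1.2896 km/s.
Total Δv = Δv₁ + Δv₂ = 3.445 km/s.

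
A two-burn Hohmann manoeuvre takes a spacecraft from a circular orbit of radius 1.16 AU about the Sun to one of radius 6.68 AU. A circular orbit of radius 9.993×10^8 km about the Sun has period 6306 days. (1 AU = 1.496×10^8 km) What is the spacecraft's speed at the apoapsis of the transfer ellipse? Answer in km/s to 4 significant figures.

From Kepler's third law T² = 4π²r³/μ at r = 9.993×10^8 km, T = 6306 days = 6306 × 86400 s = 5.448384×10^8 s: μ = 4π²r³/T² = 1.32713×10^11 km³/s².
In km: r₁ = 1.16 × 1.496×10^8 = 1.73536×10^8 km; r₂ = 6.68 × 1.496×10^8 = 9.99328×10^8 km.
Transfer-ellipse semi-major axis a_t = (r₁ + r₂)/2 = (1.73536×10^8 + 9.99328×10^8)/2 = 5.86432×10^8 km.
The apoapsis of the transfer ellipse is at r = 9.99328×10^8 km.
Applying v² = μ(2/r − 1/a_t): v = 6.269 km/s.

v = 6.269 km/s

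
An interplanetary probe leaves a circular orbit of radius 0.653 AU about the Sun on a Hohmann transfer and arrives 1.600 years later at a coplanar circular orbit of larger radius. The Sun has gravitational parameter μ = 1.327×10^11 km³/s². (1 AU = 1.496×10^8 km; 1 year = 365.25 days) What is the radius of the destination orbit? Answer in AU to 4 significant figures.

In km: r₁ = 0.653 × 1.496×10^8 = 9.76888×10^7 km.
Transfer time t = 1.600 years × 365.25 × 86400 s = 5.049216×10^7 s, and t = π√(a_t³/μ).
So a_t = (μ t²/π²)^(1/3) = (1.327×10^11 × (5.049216×10^7)² / π²)^(1/3) = 3.2484×10^8 km.
Since a_t = (r₁ + r₂)/2, r₂ = 2a_t − r₁ = 2×3.2484×10^8 − 9.76888×10^7 = 5.519912×10^8 km.
In AU: r₂ = 5.519912×10^8 / 1.496×10^8 = 3.690 AU.

r₂ = 3.690 AU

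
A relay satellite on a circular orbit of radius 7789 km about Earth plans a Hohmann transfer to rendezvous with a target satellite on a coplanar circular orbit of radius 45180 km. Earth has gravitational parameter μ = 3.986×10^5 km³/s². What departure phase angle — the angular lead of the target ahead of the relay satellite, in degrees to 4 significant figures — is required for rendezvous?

Transfer-ellipse semi-major axis a_t = (r₁ + r₂)/2 = (7789 + 45180)/2 = 26484.5 km.
The half-period of the transfer ellipse is t = π√(a_t³/μ) = 21450 s.
The target's mean motion on its circular orbit is ω₂ = √(μ/r₂³) = 6.574×10^-5 rad/s.
Angle swept by the target during transfer: ω₂·t = 1.410 rad = 80.79°.
Arrival is 180° from departure on the ellipse, so φ = 180° − 80.79° = 99.21°.

φ = 99.21°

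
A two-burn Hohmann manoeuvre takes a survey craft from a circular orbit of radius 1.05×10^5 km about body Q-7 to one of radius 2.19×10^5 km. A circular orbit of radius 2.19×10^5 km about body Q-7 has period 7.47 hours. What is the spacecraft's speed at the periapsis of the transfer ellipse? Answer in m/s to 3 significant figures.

v = 85900 m/s

From Kepler's third law T² = 4π²r³/μ at r = 2.19×10^5 km, T = 7.47 hours = 7.47 × 3600 s = 26892 s: μ = 4π²r³/T² = 5.73384×10^8 km³/s².
The Hohmann ellipse has a_t = (r₁ + r₂)/2 = 1.620×10^5 km.
The periapsis of the transfer ellipse is at r = 1.050×10^5 km.
Vis-viva: v = √[μ(2/r − 1/a_t)] = √[5.73384×10^8 × (2/1.050×10^5 − 1/1.620×10^5)] = 85.92 km/s.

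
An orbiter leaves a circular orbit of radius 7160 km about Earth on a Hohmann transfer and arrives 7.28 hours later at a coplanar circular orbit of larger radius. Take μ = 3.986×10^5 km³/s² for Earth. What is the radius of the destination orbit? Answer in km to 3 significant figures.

Transfer time t = 7.28 hours = 26208 s, and t = π√(a_t³/μ).
So a_t = (μ t²/π²)^(1/3) = (3.986×10^5 × (26208)² / π²)^(1/3) = 30272 km.
Since a_t = (r₁ + r₂)/2, r₂ = 2a_t − r₁ = 2×30272 − 7160 = 53384 km.

r₂ = 53400 km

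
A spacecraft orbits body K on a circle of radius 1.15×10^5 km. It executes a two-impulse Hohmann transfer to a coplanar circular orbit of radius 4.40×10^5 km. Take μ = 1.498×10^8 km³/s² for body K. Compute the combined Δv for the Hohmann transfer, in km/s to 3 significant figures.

Δv = 15.9 km/s

The Hohmann ellipse has a_t = (r₁ + r₂)/2 = 2.775×10^5 km.
At r₁ the circular-orbit speed is v₁ = √(μ/r₁) = 36.092 km/s.
On the transfer ellipse at r₁, v² = μ(2/r − 1/a) gives v_p = √[μ(2/r₁ − 1/a_t)] = 45.447 km/s.
First burn Δv₁ = |v_p − v₁| = 9.355 km/s.
Circular speed at r₂: v₂ = √(μ/r₂) = 18.451 km/s.
Transfer-orbit speed at r₂: v_a = √[μ(2/r₂ − 1/a_t)] = 11.878 km/s.
Second burn Δv₂ = |v₂ − v_a| = 6.573 km/s.
Δv = Δv₁ + Δv₂ = 9.355 + 6.573 = 15.93 km/s.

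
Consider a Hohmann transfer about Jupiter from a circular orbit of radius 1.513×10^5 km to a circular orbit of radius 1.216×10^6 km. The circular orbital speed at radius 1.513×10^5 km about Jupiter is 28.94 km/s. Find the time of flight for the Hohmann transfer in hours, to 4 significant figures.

From the circular-orbit relation v² = μ/r at r = 1.513×10^5 km: μ = v²r = (28.94)² × 1.513×10^5 = 1.26717×10^8 km³/s².
The Hohmann ellipse has a_t = (r₁ + r₂)/2 = 6.8365×10^5 km.
Half the transfer-orbit period gives t = π√(a_t³/μ) = 1.5775×10^5 s.
Converting: 1.5775×10^5 s ÷ 3600 s/hour = 43.82 hours.

t = 43.82 hours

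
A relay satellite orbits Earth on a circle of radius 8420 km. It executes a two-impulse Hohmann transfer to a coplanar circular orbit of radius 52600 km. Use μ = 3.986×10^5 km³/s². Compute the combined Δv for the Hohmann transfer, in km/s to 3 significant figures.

Δv = 3.46 km/s

Semi-major axis of the transfer orbit: a_t = (8420 + 52600)/2 = 30510 km.
At r₁ the circular-orbit speed is v₁ = √(μ/r₁) = 6.8804 km/s.
Transfer-orbit speed at r₁ (v² = μ(2/r − 1/a)): v_p = √[μ(2/r₁ − 1/a_t)] = 9.0341 km/s.
First burn Δv₁ = |v_p − v₁| = 2.1537 km/s.
At r₂, v₂ = √(μ/r₂) = 2.7528 km/s.
Transfer-orbit speed at r₂: v_a = √[μ(2/r₂ − 1/a_t)] = 1.4461 km/s.
Second burn Δv₂ = |v₂ − v_a| = 1.3067 km/s.
Total Δv = Δv₁ + Δv₂ = 3.460 km/s.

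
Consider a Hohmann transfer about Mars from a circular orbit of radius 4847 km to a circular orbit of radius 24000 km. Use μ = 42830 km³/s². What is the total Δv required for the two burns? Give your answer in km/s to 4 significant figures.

Transfer-ellipse semi-major axis a_t = (r₁ + r₂)/2 = (4847 + 24000)/2 = 14423.5 km.
At r₁ the circular-orbit speed is v₁ = √(μ/r₁) = 2.9726 km/s.
On the transfer ellipse at r₁, v² = μ(2/r − 1/a) gives v_p = √[μ(2/r₁ − 1/a_t)] = 3.8345 km/s.
First burn Δv₁ = |v_p − v₁| = 0.8619 km/s.
At r₂, v₂ = √(μ/r₂) = 1.3359 km/s.
Transfer-orbit speed at r₂: v_a = √[μ(2/r₂ − 1/a_t)] = 0.77441 km/s.
Second burn Δv₂ = |v₂ − v_a| = 0.5615 km/s.
Total Δv = Δv₁ + Δv₂ = 1.423 km/s.

Δv = 1.423 km/s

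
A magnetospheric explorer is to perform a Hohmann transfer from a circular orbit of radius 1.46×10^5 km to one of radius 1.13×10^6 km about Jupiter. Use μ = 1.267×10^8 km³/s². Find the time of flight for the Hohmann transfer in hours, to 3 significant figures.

t = 39.5 hours

Transfer-ellipse semi-major axis a_t = (r₁ + r₂)/2 = (1.460×10^5 + 1.130×10^6)/2 = 6.380×10^5 km.
Half the transfer-orbit period gives t = π√(a_t³/μ) = 1.422×10^5 s.
Converting: 1.422×10^5 s ÷ 3600 s/hour = 39.5 hours.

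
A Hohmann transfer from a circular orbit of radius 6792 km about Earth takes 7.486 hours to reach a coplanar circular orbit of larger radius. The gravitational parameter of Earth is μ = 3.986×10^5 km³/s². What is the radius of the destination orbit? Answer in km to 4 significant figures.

Transfer time t = 7.486 hours = 26949.6 s, and t = π√(a_t³/μ).
So a_t = (μ t²/π²)^(1/3) = (3.986×10^5 × (26949.6)² / π²)^(1/3) = 30840 km.
Since a_t = (r₁ + r₂)/2, r₂ = 2a_t − r₁ = 2×30840 − 6792 = 54888 km.

r₂ = 54890 km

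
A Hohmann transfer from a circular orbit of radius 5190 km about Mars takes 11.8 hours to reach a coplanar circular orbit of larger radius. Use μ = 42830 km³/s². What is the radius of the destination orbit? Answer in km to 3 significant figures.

r₂ = 34500 km

Transfer time t = 11.8 hours = 42480 s, and t = π√(a_t³/μ).
So a_t = (μ t²/π²)^(1/3) = (42830 × (42480)² / π²)^(1/3) = 19858 km.
Since a_t = (r₁ + r₂)/2, r₂ = 2a_t − r₁ = 2×19858 − 5190 = 34526 km.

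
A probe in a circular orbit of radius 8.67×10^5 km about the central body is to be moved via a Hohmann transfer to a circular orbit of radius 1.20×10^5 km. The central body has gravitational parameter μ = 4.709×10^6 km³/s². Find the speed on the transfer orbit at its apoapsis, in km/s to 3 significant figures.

v = 1.15 km/s

The Hohmann ellipse has a_t = (r₁ + r₂)/2 = 4.935×10^5 km.
At apoapsis, r = 8.670×10^5 km.
Applying v² = μ(2/r − 1/a_t): v = 1.149 km/s.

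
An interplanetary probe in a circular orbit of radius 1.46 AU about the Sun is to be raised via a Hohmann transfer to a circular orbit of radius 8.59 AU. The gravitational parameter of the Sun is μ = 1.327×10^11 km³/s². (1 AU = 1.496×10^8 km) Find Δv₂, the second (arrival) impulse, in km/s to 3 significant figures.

Δv₂ = 4.68 km/s

In km: r₁ = 1.46 × 1.496×10^8 = 2.18416×10^8 km; r₂ = 8.59 × 1.496×10^8 = 1.285064×10^9 km.
The Hohmann ellipse has a_t = (r₁ + r₂)/2 = 7.5174×10^8 km.
On the circular orbit at r = 1.285064×10^9 km, v_c = √(μ/r) = 10.1619 km/s.
Vis-viva on the transfer ellipse at r = 1.285064×10^9 km gives v_t = √[μ(2/r − 1/a_t)] = 5.47749 km/s.
Δv₂ = |v_t − v_c| = |5.47749 − 10.1619| = 4.684 km/s.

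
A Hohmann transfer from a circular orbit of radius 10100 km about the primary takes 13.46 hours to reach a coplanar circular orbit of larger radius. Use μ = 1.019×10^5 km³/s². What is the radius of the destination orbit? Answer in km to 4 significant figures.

r₂ = 47780 km

Transfer time t = 13.46 hours = 48456 s, and t = π√(a_t³/μ).
So a_t = (μ t²/π²)^(1/3) = (1.019×10^5 × (48456)² / π²)^(1/3) = 28942 km.
Since a_t = (r₁ + r₂)/2, r₂ = 2a_t − r₁ = 2×28942 − 10100 = 47784 km.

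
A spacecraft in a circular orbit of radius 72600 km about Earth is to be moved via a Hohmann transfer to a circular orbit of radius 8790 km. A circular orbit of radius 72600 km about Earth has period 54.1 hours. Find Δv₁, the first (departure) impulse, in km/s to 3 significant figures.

Δv₁ = 1.25 km/s

From Kepler's third law T² = 4π²r³/μ at r = 72600 km, T = 54.1 hours = 54.1 × 3600 s = 1.9476×10^5 s: μ = 4π²r³/T² = 3.98263×10^5 km³/s².
Transfer-ellipse semi-major axis a_t = (r₁ + r₂)/2 = (72600 + 8790)/2 = 40695 km.
On the circular orbit at r = 72600 km, v_c = √(μ/r) = 2.3422 km/s.
Transfer-orbit speed at the same r (vis-viva, a = a_t): v_t = √[μ(2/r − 1/a_t)] = 1.0885 km/s.
Δv₁ = |v_t − v_c| = |1.0885 − 2.3422| = 1.254 km/s.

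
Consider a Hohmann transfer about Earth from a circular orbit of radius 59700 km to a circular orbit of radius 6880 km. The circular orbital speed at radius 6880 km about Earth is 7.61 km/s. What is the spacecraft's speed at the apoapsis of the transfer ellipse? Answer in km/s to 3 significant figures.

From the circular-orbit relation v² = μ/r at r = 6880 km: μ = v²r = (7.61)² × 6880 = 3.98435×10^5 km³/s².
The Hohmann ellipse has a_t = (r₁ + r₂)/2 = 33290 km.
The apoapsis of the transfer ellipse is at r = 59700 km.
From the vis-viva equation, v = √[μ(2/r − 1/a_t)] = 1.174 km/s.

v = 1.17 km/s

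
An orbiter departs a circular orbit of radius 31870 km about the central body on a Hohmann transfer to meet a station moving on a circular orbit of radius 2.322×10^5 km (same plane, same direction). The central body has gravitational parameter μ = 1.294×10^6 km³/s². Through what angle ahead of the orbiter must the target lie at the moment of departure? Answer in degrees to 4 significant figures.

φ = 102.8°

The Hohmann ellipse has a_t = (r₁ + r₂)/2 = 1.32035×10^5 km.
The half-period of the transfer ellipse is t = π√(a_t³/μ) = 1.3250×10^5 s.
Target angular speed ω₂ = √(μ/r₂³) = 1.0167×10^-5 rad/s.
Angle swept by the target during transfer: ω₂·t = 1.347 rad = 77.18°.
The orbiter traverses 180° on the transfer ellipse, so the target must lead by 180° − 77.18° = 102.8°.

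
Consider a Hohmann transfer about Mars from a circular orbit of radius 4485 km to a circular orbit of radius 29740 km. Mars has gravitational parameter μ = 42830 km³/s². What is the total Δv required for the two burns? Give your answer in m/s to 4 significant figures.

Δv = 1569 m/s

Transfer-ellipse semi-major axis a_t = (r₁ + r₂)/2 = (4485 + 29740)/2 = 17112.5 km.
Circular speed at r₁: v₁ = √(μ/r₁) = √(42830/4485) = 3.09024 km/s.
On the transfer ellipse at r₁, vis-viva gives v_p = √[μ(2/r₁ − 1/a_t)] = 4.07386 km/s.
First burn Δv₁ = |v_p − v₁| = 0.9836 km/s.
At r₂, v₂ = √(μ/r₂) = 1.2001 km/s.
Transfer-orbit speed at r₂: v_a = √[μ(2/r₂ − 1/a_t)] = 0.61437 km/s.
Second burn Δv₂ = |v₂ − v_a| = 0.5857 km/s.
Total Δv = Δv₁ + Δv₂ = 1.569 km/s.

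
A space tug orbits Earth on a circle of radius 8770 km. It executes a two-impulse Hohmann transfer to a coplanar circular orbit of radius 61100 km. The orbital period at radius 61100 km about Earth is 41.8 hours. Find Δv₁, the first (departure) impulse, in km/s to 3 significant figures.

Δv₁ = 2.17 km/s

From Kepler's third law T² = 4π²r³/μ at r = 61100 km, T = 41.8 hours = 41.8 × 3600 s = 1.5048×10^5 s: μ = 4π²r³/T² = 3.97673×10^5 km³/s².
Semi-major axis of the transfer orbit: a_t = (8770 + 61100)/2 = 34935 km.
Circular speed at r = 8770 km: v_c = √(μ/r) = 6.7338 km/s.
Transfer-orbit speed at the same r (vis-viva, a = a_t): v_t = √[μ(2/r − 1/a_t)] = 8.9054 km/s.
Δv₁ = |v_t − v_c| = |8.9054 − 6.7338| = 2.172 km/s.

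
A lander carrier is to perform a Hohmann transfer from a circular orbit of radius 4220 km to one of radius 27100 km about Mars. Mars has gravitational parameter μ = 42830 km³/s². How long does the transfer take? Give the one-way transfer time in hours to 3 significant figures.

t = 8.26 hours

The Hohmann ellipse has a_t = (r₁ + r₂)/2 = 15660 km.
Half the transfer-orbit period gives t = π√(a_t³/μ) = 29750 s.
Converting: 29750 s ÷ 3600 s/hour = 8.26 hours.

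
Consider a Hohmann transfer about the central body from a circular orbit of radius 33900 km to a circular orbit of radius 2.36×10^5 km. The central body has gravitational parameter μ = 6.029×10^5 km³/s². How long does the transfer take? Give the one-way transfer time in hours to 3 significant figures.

t = 55.7 hours

The Hohmann ellipse has a_t = (r₁ + r₂)/2 = 1.3495×10^5 km.
By Kepler's third law the transfer-orbit period is T = 2π√(a_t³/μ), so t = T/2 = 2.006×10^5 s.
Converting: 2.006×10^5 s ÷ 3600 s/hour = 55.7 hours.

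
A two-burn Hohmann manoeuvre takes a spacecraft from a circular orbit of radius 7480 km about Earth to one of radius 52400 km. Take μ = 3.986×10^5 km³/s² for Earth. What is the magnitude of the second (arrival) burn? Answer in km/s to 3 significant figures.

Semi-major axis of the transfer orbit: a_t = (7480 + 52400)/2 = 29940 km.
On the circular orbit at r = 52400 km, v_c = √(μ/r) = 2.758 km/s.
Vis-viva on the transfer ellipse at r = 52400 km gives v_t = √[μ(2/r − 1/a_t)] = 1.379 km/s.
Δv₂ = |v_t − v_c| = |1.379 − 2.758| = 1.379 km/s.

Δv₂ = 1.38 km/s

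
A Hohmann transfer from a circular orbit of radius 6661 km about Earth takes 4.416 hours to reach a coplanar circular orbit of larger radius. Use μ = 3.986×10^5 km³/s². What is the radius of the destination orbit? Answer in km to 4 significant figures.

r₂ = 36720 km

Transfer time t = 4.416 hours = 15897.6 s, and t = π√(a_t³/μ).
So a_t = (μ t²/π²)^(1/3) = (3.986×10^5 × (15897.6)² / π²)^(1/3) = 21692 km.
Since a_t = (r₁ + r₂)/2, r₂ = 2a_t − r₁ = 2×21692 − 6661 = 36723 km.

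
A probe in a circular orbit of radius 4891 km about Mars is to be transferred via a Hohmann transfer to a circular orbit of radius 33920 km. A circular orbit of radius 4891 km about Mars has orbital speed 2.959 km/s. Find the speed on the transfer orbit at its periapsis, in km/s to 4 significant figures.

From the circular-orbit relation v² = μ/r at r = 4891 km: μ = v²r = (2.959)² × 4891 = 42824.0 km³/s².
Semi-major axis of the transfer orbit: a_t = (4891 + 33920)/2 = 19405.5 km.
At periapsis, r = 4891 km.
Vis-viva: v = √[μ(2/r − 1/a_t)] = √[42824.0 × (2/4891 − 1/19405.5)] = 3.912 km/s.

v = 3.912 km/s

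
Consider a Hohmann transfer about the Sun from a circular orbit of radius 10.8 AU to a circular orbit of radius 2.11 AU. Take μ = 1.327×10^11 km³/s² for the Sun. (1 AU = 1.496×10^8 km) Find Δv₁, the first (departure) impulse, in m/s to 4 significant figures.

In km: r₁ = 10.8 × 1.496×10^8 = 1.61568×10^9 km; r₂ = 2.11 × 1.496×10^8 = 3.15656×10^8 km.
Transfer-ellipse semi-major axis a_t = (r₁ + r₂)/2 = (1.61568×10^9 + 3.15656×10^8)/2 = 9.65668×10^8 km.
On the circular orbit at r = 1.61568×10^9 km, v_c = √(μ/r) = 9.0627 km/s.
Transfer-orbit speed at the same r (vis-viva, a = a_t): v_t = √[μ(2/r − 1/a_t)] = 5.1814 km/s.
Δv₁ = |v_t − v_c| = |5.1814 − 9.0627| = 3.881 km/s.

Δv₁ = 3881 m/s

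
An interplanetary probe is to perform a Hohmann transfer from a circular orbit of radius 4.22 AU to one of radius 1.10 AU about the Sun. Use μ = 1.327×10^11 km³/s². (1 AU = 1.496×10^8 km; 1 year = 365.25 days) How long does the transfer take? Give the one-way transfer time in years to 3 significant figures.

t = 2.17 years

In km: r₁ = 4.22 × 1.496×10^8 = 6.31312×10^8 km; r₂ = 1.10 × 1.496×10^8 = 1.6456×10^8 km.
Semi-major axis of the transfer orbit: a_t = (6.31312×10^8 + 1.6456×10^8)/2 = 3.97936×10^8 km.
By Kepler's third law the transfer-orbit period is T = 2π√(a_t³/μ), so t = T/2 = 6.846×10^7 s.
Converting: 6.846×10^7 s ÷ 3.15576×10^7 s/year (365.25 × 86400) = 2.17 years.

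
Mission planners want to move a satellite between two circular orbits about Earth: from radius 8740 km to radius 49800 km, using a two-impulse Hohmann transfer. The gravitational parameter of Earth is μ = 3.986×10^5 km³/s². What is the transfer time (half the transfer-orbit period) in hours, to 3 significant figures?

t = 6.92 hours

Transfer-ellipse semi-major axis a_t = (r₁ + r₂)/2 = (8740 + 49800)/2 = 29270 km.
By Kepler's third law the transfer-orbit period is T = 2π√(a_t³/μ), so t = T/2 = 24920 s.
Converting: 24920 s ÷ 3600 s/hour = 6.92 hours.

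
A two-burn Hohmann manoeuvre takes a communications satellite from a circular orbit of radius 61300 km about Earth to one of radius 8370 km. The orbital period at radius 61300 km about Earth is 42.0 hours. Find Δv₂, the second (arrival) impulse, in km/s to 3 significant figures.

From Kepler's third law T² = 4π²r³/μ at r = 61300 km, T = 42.0 hours = 42.0 × 3600 s = 1.512×10^5 s: μ = 4π²r³/T² = 3.97775×10^5 km³/s².
Transfer-ellipse semi-major axis a_t = (r₁ + r₂)/2 = (61300 + 8370)/2 = 34835 km.
Circular speed at r = 8370 km: v_c = √(μ/r) = 6.894 km/s.
Transfer-orbit speed at the same r (vis-viva, a = a_t): v_t = √[μ(2/r − 1/a_t)] = 9.145 km/s.
Δv₂ = |v_t − v_c| = |9.145 − 6.894| = 2.251 km/s.

Δv₂ = 2.25 km/s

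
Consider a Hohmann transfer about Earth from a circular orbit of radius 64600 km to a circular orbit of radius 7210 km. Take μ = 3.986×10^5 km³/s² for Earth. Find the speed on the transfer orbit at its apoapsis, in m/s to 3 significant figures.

The Hohmann ellipse has a_t = (r₁ + r₂)/2 = 35905 km.
The apoapsis of the transfer ellipse is at r = 64600 km.
Applying v² = μ(2/r − 1/a_t): v = 1.113 km/s.

v = 1110 m/s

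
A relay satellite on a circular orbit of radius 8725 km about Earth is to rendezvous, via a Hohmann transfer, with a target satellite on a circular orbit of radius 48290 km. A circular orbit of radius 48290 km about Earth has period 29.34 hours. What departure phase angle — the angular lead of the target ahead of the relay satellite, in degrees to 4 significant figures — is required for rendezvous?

φ = 98.36°

From Kepler's third law T² = 4π²r³/μ at r = 48290 km, T = 29.34 hours = 29.34 × 3600 s = 1.05624×10^5 s: μ = 4π²r³/T² = 3.98480×10^5 km³/s².
Transfer-ellipse semi-major axis a_t = (r₁ + r₂)/2 = (8725 + 48290)/2 = 28507.5 km.
The half-period of the transfer ellipse is t = π√(a_t³/μ) = 23954.4 s.
The target's mean motion on its circular orbit is ω₂ = √(μ/r₂³) = 5.94863×10^-5 rad/s.
Angle swept by the target during transfer: ω₂·t = 1.42496 rad = 81.64°.
The relay satellite traverses 180° on the transfer ellipse, so the target must lead by 180° − 81.64° = 98.36°.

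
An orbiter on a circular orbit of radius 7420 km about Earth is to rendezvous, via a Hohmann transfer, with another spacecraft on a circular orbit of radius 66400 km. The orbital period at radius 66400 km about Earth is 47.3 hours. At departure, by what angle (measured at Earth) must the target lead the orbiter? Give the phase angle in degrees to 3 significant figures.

φ = 105°

From Kepler's third law T² = 4π²r³/μ at r = 66400 km, T = 47.3 hours = 47.3 × 3600 s = 1.7028×10^5 s: μ = 4π²r³/T² = 3.98599×10^5 km³/s².
Transfer-ellipse semi-major axis a_t = (r₁ + r₂)/2 = (7420 + 66400)/2 = 36910 km.
Transfer time t = π√(a_t³/μ) = 35290 s.
Target angular speed ω₂ = √(μ/r₂³) = 3.690×10^-5 rad/s.
Angle swept by the target during transfer: ω₂·t = 1.302 rad = 74.60°.
The orbiter traverses 180° on the transfer ellipse, so the target must lead by 180° − 74.60° = 105°.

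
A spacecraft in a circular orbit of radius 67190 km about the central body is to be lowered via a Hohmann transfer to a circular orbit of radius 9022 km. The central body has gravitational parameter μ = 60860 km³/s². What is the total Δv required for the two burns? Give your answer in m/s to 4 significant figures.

Δv = 1340 m/s

The Hohmann ellipse has a_t = (r₁ + r₂)/2 = 38106 km.
At r₁ the circular-orbit speed is v₁ = √(μ/r₁) = 0.9517 km/s.
Transfer-orbit speed at r₁ (vis-viva equation): v_a = √[μ(2/r₁ − 1/a_t)] = 0.4631 km/s.
First burn Δv₁ = |v_a − v₁| = 0.4886 km/s.
Circular speed at r₂: v₂ = √(μ/r₂) = 2.59725 km/s.
Transfer-orbit speed at r₂: v_p = √[μ(2/r₂ − 1/a_t)] = 3.44882 km/s.
Second burn Δv₂ = |v₂ − v_p| = 0.8516 km/s.
Total Δv = Δv₁ + Δv₂ = 1.340 km/s.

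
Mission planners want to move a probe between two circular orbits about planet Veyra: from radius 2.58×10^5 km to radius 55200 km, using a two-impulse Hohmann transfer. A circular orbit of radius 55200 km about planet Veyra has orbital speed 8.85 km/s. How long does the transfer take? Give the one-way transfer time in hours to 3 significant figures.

t = 26.0 hours

From the circular-orbit relation v² = μ/r at r = 55200 km: μ = v²r = (8.85)² × 55200 = 4.32340×10^6 km³/s².
Semi-major axis of the transfer orbit: a_t = (2.580×10^5 + 55200)/2 = 1.566×10^5 km.
By Kepler's third law the transfer-orbit period is T = 2π√(a_t³/μ), so t = T/2 = 93630 s.
Converting: 93630 s ÷ 3600 s/hour = 26.0 hours.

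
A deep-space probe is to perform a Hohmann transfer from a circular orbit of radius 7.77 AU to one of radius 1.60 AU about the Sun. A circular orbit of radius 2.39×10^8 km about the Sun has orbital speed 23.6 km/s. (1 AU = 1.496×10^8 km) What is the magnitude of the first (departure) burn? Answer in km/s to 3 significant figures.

Δv₁ = 4.45 km/s

From the circular-orbit relation v² = μ/r at r = 2.39×10^8 km: μ = v²r = (23.6)² × 2.39×10^8 = 1.33113×10^11 km³/s².
In km: r₁ = 7.77 × 1.496×10^8 = 1.162392×10^9 km; r₂ = 1.60 × 1.496×10^8 = 2.3936×10^8 km.
Semi-major axis of the transfer orbit: a_t = (1.162392×10^9 + 2.3936×10^8)/2 = 7.00876×10^8 km.
On the circular orbit at r = 1.162392×10^9 km, v_c = √(μ/r) = 10.7013 km/s.
Transfer-orbit speed at the same r (vis-viva, a = a_t): v_t = √[μ(2/r − 1/a_t)] = 6.25374 km/s.
Δv₁ = |v_t − v_c| = |6.25374 − 10.7013| = 4.448 km/s.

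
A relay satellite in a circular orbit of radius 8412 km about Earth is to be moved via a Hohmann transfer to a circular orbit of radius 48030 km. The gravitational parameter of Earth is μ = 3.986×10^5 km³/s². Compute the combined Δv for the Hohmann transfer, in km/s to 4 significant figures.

The Hohmann ellipse has a_t = (r₁ + r₂)/2 = 28221 km.
Circular speed at r₁: v₁ = √(μ/r₁) = √(3.986×10^5/8412) = 6.8837 km/s.
Transfer-orbit speed at r₁ (vis-viva equation): v_p = √[μ(2/r₁ − 1/a_t)] = 8.9803 km/s.
First burn Δv₁ = |v_p − v₁| = 2.097 km/s.
At r₂, v₂ = √(μ/r₂) = 2.881 km/s.
Transfer-orbit speed at r₂: v_a = √[μ(2/r₂ − 1/a_t)] = 1.573 km/s.
Second burn Δv₂ = |v₂ − v_a| = 1.308 km/s.
Total Δv = Δv₁ + Δv₂ = 3.405 km/s.

Δv = 3.405 km/s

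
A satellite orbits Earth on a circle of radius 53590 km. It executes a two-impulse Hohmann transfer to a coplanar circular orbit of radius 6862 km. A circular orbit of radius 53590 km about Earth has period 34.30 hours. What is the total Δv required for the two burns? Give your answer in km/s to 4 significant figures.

Δv = 3.954 km/s

From Kepler's third law T² = 4π²r³/μ at r = 53590 km, T = 34.30 hours = 34.30 × 3600 s = 1.2348×10^5 s: μ = 4π²r³/T² = 3.98490×10^5 km³/s².
The Hohmann ellipse has a_t = (r₁ + r₂)/2 = 30226 km.
At r₁ the circular-orbit speed is v₁ = √(μ/r₁) = 2.727 km/s.
On the transfer ellipse at r₁, vis-viva gives v_a = √[μ(2/r₁ − 1/a_t)] = 1.299 km/s.
First burn Δv₁ = |v_a − v₁| = 1.428 km/s.
Circular speed at r₂: v₂ = √(μ/r₂) = 7.62050 km/s.
Transfer-orbit speed at r₂: v_p = √[μ(2/r₂ − 1/a_t)] = 10.1469 km/s.
Second burn Δv₂ = |v₂ − v_p| = 2.526 km/s.
Δv = Δv₁ + Δv₂ = 1.428 + 2.526 = 3.954 km/s.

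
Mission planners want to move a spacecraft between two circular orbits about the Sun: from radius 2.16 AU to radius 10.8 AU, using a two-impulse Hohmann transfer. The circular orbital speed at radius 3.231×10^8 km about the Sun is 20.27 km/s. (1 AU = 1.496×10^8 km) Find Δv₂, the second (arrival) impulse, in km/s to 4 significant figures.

Δv₂ = 3.831 km/s

From the circular-orbit relation v² = μ/r at r = 3.231×10^8 km: μ = v²r = (20.27)² × 3.231×10^8 = 1.32753×10^11 km³/s².
In km: r₁ = 2.16 × 1.496×10^8 = 3.23136×10^8 km; r₂ = 10.8 × 1.496×10^8 = 1.61568×10^9 km.
The Hohmann ellipse has a_t = (r₁ + r₂)/2 = 9.69408×10^8 km.
Circular speed at r = 1.61568×10^9 km: v_c = √(μ/r) = 9.0645 km/s.
Transfer-orbit speed at the same r (vis-viva, a = a_t): v_t = √[μ(2/r − 1/a_t)] = 5.2334 km/s.
Δv₂ = |v_t − v_c| = |5.2334 − 9.0645| = 3.831 km/s.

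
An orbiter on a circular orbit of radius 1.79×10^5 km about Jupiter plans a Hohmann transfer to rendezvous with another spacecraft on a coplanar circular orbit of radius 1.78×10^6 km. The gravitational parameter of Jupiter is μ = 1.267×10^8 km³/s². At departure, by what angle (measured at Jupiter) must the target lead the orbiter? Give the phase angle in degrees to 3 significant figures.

φ = 107°

Semi-major axis of the transfer orbit: a_t = (1.790×10^5 + 1.780×10^6)/2 = 9.795×10^5 km.
The half-period of the transfer ellipse is t = π√(a_t³/μ) = 2.7056×10^5 s.
Target angular speed ω₂ = √(μ/r₂³) = 4.7398×10^-6 rad/s.
Angle swept by the target during transfer: ω₂·t = 1.2824 rad = 73.48°.
The orbiter traverses 180° on the transfer ellipse, so the target must lead by 180° − 73.48° = 107°.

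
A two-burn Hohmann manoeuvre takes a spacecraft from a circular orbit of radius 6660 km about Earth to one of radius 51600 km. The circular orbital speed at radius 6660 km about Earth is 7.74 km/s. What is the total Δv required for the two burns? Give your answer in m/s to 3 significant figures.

Δv = 4010 m/s

From the circular-orbit relation v² = μ/r at r = 6660 km: μ = v²r = (7.74)² × 6660 = 3.98985×10^5 km³/s².
The Hohmann ellipse has a_t = (r₁ + r₂)/2 = 29130 km.
At r₁ the circular-orbit speed is v₁ = √(μ/r₁) = 7.7400 km/s.
On the transfer ellipse at r₁, vis-viva equation gives v_p = √[μ(2/r₁ − 1/a_t)] = 10.301 km/s.
First burn Δv₁ = |v_p − v₁| = 2.561 km/s.
Circular speed at r₂: v₂ = √(μ/r₂) = 2.781 km/s.
Transfer-orbit speed at r₂: v_a = √[μ(2/r₂ − 1/a_t)] = 1.330 km/s.
Second burn Δv₂ = |v₂ − v_a| = 1.451 km/s.
Total Δv = Δv₁ + Δv₂ = 4.012 km/s.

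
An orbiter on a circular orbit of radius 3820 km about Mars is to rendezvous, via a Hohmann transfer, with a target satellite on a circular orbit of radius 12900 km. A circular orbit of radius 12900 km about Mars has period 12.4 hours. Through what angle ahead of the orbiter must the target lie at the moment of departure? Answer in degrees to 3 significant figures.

φ = 86.1°

From Kepler's third law T² = 4π²r³/μ at r = 12900 km, T = 12.4 hours = 12.4 × 3600 s = 44640 s: μ = 4π²r³/T² = 42528.5 km³/s².
Semi-major axis of the transfer orbit: a_t = (3820 + 12900)/2 = 8360 km.
Transfer time t = π√(a_t³/μ) = 11640 s.
Target angular speed ω₂ = √(μ/r₂³) = 1.408×10^-4 rad/s.
Angle swept by the target during transfer: ω₂·t = 1.639 rad = 93.91°.
The orbiter traverses 180° on the transfer ellipse, so the target must lead by 180° − 93.91° = 86.1°.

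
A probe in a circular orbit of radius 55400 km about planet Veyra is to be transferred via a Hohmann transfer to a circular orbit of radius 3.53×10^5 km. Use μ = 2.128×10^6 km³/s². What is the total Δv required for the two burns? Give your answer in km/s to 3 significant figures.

Transfer-ellipse semi-major axis a_t = (r₁ + r₂)/2 = (55400 + 3.530×10^5)/2 = 2.042×10^5 km.
At r₁ the circular-orbit speed is v₁ = √(μ/r₁) = 6.198 km/s.
On the transfer ellipse at r₁, v² = μ(2/r − 1/a) gives v_p = √[μ(2/r₁ − 1/a_t)] = 8.149 km/s.
First burn Δv₁ = |v_p − v₁| = 1.951 km/s.
At r₂, v₂ = √(μ/r₂) = 2.455 km/s.
Transfer-orbit speed at r₂: v_a = √[μ(2/r₂ − 1/a_t)] = 1.279 km/s.
Second burn Δv₂ = |v₂ − v_a| = 1.176 km/s.
Δv = Δv₁ + Δv₂ = 1.951 + 1.176 = 3.127 km/s.

Δv = 3.13 km/s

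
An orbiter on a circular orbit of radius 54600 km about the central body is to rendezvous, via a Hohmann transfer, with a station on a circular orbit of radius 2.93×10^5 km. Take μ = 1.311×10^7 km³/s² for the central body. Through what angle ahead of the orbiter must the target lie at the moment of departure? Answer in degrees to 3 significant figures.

φ = 97.8°

The Hohmann ellipse has a_t = (r₁ + r₂)/2 = 1.738×10^5 km.
Transfer time t = π√(a_t³/μ) = 62867.1 s.
Target angular speed ω₂ = √(μ/r₂³) = 2.28297×10^-5 rad/s.
Angle swept by the target during transfer: ω₂·t = 1.4352 rad = 82.23°.
Arrival is 180° from departure on the ellipse, so φ = 180° − 82.23° = 97.8°.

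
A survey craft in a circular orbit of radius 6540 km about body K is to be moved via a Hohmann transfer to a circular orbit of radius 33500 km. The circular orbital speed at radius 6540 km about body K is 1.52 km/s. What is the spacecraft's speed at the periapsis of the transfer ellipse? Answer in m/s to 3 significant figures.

From the circular-orbit relation v² = μ/r at r = 6540 km: μ = v²r = (1.52)² × 6540 = 15110.0 km³/s².
Semi-major axis of the transfer orbit: a_t = (6540 + 33500)/2 = 20020 km.
The periapsis of the transfer ellipse is at r = 6540 km.
Vis-viva: v = √[μ(2/r − 1/a_t)] = √[15110.0 × (2/6540 − 1/20020)] = 1.966 km/s.

v = 1970 m/s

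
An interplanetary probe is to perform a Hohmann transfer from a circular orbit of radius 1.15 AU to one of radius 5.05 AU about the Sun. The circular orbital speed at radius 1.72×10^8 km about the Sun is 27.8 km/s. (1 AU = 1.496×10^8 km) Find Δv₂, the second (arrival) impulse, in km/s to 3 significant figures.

Δv₂ = 5.19 km/s

From the circular-orbit relation v² = μ/r at r = 1.72×10^8 km: μ = v²r = (27.8)² × 1.72×10^8 = 1.32928×10^11 km³/s².
In km: r₁ = 1.15 × 1.496×10^8 = 1.7204×10^8 km; r₂ = 5.05 × 1.496×10^8 = 7.5548×10^8 km.
Semi-major axis of the transfer orbit: a_t = (1.7204×10^8 + 7.5548×10^8)/2 = 4.6376×10^8 km.
On the circular orbit at r = 7.5548×10^8 km, v_c = √(μ/r) = 13.265 km/s.
Vis-viva on the transfer ellipse at r = 7.5548×10^8 km gives v_t = √[μ(2/r − 1/a_t)] = 8.0791 km/s.
Δv₂ = |v_t − v_c| = |8.0791 − 13.265| = 5.186 km/s.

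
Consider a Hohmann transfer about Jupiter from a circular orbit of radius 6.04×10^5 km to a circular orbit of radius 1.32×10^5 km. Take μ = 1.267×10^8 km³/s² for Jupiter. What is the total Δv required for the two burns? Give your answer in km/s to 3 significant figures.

Δv = 14.5 km/s

The Hohmann ellipse has a_t = (r₁ + r₂)/2 = 3.680×10^5 km.
Circular speed at r₁: v₁ = √(μ/r₁) = √(1.267×10^8/6.040×10^5) = 14.483 km/s.
On the transfer ellipse at r₁, v² = μ(2/r − 1/a) gives v_a = √[μ(2/r₁ − 1/a_t)] = 8.6743 km/s.
First burn Δv₁ = |v_a − v₁| = 5.809 km/s.
At r₂, v₂ = √(μ/r₂) = 30.98 km/s.
Transfer-orbit speed at r₂: v_p = √[μ(2/r₂ − 1/a_t)] = 39.69 km/s.
Second burn Δv₂ = |v₂ − v_p| = 8.710 km/s.
Δv = Δv₁ + Δv₂ = 5.809 + 8.710 = 14.52 km/s.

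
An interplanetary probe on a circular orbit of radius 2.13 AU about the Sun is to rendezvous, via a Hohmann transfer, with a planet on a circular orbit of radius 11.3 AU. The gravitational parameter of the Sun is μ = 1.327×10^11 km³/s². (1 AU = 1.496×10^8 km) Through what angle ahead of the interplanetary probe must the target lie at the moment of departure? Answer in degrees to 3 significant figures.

In km: r₁ = 2.13 × 1.496×10^8 = 3.18648×10^8 km; r₂ = 11.3 × 1.496×10^8 = 1.69048×10^9 km.
Transfer-ellipse semi-major axis a_t = (r₁ + r₂)/2 = (3.18648×10^8 + 1.69048×10^9)/2 = 1.004564×10^9 km.
The half-period of the transfer ellipse is t = π√(a_t³/μ) = 2.745875×10^8 s.
The target's mean motion on its circular orbit is ω₂ = √(μ/r₂³) = 5.241075×10^-9 rad/s.
Angle swept by the target during transfer: ω₂·t = 1.43913 rad = 82.46°.
The interplanetary probe traverses 180° on the transfer ellipse, so the target must lead by 180° − 82.46° = 97.5°.

φ = 97.5°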